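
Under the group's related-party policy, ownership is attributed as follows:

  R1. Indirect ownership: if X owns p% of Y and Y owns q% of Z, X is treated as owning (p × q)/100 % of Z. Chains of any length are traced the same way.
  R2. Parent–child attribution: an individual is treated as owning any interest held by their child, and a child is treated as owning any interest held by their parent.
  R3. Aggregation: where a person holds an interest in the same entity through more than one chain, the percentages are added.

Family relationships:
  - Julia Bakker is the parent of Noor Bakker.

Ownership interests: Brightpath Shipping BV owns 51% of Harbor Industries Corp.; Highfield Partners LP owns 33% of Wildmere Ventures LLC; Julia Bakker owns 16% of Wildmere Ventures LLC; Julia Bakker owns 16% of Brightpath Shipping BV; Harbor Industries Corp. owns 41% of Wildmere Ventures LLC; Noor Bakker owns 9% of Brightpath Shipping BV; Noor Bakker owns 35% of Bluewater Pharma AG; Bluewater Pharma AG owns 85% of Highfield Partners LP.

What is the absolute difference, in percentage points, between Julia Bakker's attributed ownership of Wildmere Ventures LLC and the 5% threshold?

By parent–child attribution (R2), Julia Bakker is treated as also owning Noor Bakker's interest in Brightpath Shipping BV, giving 16% + 9% = 25%.
By parent–child attribution (R2), Julia Bakker is treated as owning Noor Bakker's 35% interest in Bluewater Pharma AG.
Chain via Brightpath Shipping BV → Harbor Industries Corp. (R1): 25% × 51% × 41% = 5.2275% of Wildmere Ventures LLC.
Direct interest in Wildmere Ventures LLC: 16%.
Chain via Bluewater Pharma AG → Highfield Partners LP (R1): 35% × 85% × 33% = 9.8175% of Wildmere Ventures LLC.
Aggregating (R3): 5.2275% + 16% + 9.8175% = 31.045%.
31.045% exceeds the 5% threshold by 26.045 percentage points.

26.045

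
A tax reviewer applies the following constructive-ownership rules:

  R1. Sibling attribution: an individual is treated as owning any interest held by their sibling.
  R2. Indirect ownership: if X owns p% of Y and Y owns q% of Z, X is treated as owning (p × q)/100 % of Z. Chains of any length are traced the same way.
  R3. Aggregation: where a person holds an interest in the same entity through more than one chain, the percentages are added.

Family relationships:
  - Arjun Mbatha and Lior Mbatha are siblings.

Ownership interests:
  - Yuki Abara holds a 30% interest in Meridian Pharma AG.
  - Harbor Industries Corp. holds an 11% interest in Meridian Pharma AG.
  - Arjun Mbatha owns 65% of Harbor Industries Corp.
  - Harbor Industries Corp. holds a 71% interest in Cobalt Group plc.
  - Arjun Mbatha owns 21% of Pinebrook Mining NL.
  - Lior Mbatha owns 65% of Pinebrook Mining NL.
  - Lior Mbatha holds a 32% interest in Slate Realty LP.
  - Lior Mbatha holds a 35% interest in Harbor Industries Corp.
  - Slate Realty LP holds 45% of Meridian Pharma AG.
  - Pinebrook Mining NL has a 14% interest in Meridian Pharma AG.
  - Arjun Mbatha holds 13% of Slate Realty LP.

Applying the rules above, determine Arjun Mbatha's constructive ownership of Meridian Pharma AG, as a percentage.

43.29%

By sibling attribution (R1), Arjun Mbatha is treated as also owning Lior Mbatha's interest in Pinebrook Mining NL, giving 21% + 65% = 86%.
By sibling attribution (R1), Arjun Mbatha is treated as also owning Lior Mbatha's interest in Slate Realty LP, giving 13% + 32% = 45%.
By sibling attribution (R1), Arjun Mbatha is treated as also owning Lior Mbatha's interest in Harbor Industries Corp, giving 65% + 35% = 100%.
Chain via Pinebrook Mining NL (R2): 86% × 14% = 12.04% of Meridian Pharma AG.
Chain via Slate Realty LP (R2): 45% × 45% = 20.25% of Meridian Pharma AG.
Chain via Harbor Industries Corp. (R2): 100% × 11% = 11% of Meridian Pharma AG.
Aggregating (R3): 12.04% + 20.25% + 11% = 43.29%.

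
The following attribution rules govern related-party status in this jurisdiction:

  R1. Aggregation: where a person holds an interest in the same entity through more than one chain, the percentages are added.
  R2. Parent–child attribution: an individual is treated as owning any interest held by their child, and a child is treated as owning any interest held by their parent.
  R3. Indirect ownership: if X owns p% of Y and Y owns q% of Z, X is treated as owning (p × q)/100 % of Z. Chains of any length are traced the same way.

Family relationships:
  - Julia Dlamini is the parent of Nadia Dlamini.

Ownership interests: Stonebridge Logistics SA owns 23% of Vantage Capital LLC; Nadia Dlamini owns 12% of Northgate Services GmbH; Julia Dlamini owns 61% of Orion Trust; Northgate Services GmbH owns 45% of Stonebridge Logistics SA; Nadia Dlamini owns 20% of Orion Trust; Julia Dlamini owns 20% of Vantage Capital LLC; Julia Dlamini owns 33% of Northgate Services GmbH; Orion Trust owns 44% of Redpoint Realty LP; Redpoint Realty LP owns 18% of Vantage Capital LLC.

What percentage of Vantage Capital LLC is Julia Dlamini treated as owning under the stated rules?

By parent–child attribution (R2), Julia Dlamini is treated as also owning Nadia Dlamini's interest in Orion Trust, giving 61% + 20% = 81%.
By parent–child attribution (R2), Julia Dlamini is treated as also owning Nadia Dlamini's interest in Northgate Services GmbH, giving 33% + 12% = 45%.
Chain via Orion Trust → Redpoint Realty LP (R3): 81% × 44% × 18% = 6.4152% of Vantage Capital LLC.
Chain via Northgate Services GmbH → Stonebridge Logistics SA (R3): 45% × 45% × 23% = 4.6575% of Vantage Capital LLC.
Direct interest in Vantage Capital LLC: 20%.
Aggregating (R1): 6.4152% + 4.6575% + 20% = 31.0727%.

31.0727%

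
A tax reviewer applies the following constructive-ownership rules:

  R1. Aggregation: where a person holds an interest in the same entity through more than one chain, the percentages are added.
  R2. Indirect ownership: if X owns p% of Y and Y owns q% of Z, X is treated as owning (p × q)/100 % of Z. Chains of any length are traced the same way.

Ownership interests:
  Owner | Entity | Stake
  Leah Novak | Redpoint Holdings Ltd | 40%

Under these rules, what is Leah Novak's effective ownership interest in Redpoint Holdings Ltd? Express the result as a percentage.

40%

Direct interest in Redpoint Holdings Ltd: 40%.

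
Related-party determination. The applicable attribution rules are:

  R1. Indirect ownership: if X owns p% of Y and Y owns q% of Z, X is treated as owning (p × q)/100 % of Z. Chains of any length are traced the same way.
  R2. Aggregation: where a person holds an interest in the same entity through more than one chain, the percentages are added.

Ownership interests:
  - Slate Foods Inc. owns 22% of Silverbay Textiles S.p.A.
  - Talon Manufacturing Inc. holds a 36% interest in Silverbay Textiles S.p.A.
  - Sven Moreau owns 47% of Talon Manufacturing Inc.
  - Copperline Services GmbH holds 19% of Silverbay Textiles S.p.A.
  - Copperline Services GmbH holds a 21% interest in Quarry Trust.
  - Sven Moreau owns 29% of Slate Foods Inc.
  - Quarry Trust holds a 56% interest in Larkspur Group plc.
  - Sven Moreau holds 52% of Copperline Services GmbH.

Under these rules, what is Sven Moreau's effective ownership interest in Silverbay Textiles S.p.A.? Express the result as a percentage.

33.18%

Chain via Slate Foods Inc. (R1): 29% × 22% = 6.38% of Silverbay Textiles S.p.A.
Chain via Copperline Services GmbH (R1): 52% × 19% = 9.88% of Silverbay Textiles S.p.A.
Chain via Talon Manufacturing Inc. (R1): 47% × 36% = 16.92% of Silverbay Textiles S.p.A.
Aggregating (R2): 6.38% + 9.88% + 16.92% = 33.18%.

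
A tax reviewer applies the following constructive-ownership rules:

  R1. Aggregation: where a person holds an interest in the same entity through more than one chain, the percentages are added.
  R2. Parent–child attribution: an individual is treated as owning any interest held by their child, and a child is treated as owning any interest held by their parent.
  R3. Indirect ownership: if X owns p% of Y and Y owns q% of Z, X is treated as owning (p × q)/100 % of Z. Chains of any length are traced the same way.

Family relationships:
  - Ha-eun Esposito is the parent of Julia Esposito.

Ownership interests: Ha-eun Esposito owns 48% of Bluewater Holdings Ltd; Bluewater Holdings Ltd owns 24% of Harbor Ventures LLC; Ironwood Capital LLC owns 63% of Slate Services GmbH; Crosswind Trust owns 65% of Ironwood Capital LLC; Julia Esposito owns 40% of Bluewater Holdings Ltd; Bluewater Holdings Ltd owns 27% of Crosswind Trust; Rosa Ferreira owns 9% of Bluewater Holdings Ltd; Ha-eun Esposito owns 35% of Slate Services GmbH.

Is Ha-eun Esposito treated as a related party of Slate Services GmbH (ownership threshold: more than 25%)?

Yes

By parent–child attribution (R2), Ha-eun Esposito is treated as also owning Julia Esposito's interest in Bluewater Holdings Ltd, giving 48% + 40% = 88%.
Chain via Bluewater Holdings Ltd → Crosswind Trust → Ironwood Capital LLC (R3): 88% × 27% × 65% × 63% = 9.72972% of Slate Services GmbH.
Direct interest in Slate Services GmbH: 35%.
Aggregating (R1): 9.72972% + 35% = 44.72972%.
44.72972% exceeds the 25% threshold, so Ha-eun is a related party to Slate Services GmbH.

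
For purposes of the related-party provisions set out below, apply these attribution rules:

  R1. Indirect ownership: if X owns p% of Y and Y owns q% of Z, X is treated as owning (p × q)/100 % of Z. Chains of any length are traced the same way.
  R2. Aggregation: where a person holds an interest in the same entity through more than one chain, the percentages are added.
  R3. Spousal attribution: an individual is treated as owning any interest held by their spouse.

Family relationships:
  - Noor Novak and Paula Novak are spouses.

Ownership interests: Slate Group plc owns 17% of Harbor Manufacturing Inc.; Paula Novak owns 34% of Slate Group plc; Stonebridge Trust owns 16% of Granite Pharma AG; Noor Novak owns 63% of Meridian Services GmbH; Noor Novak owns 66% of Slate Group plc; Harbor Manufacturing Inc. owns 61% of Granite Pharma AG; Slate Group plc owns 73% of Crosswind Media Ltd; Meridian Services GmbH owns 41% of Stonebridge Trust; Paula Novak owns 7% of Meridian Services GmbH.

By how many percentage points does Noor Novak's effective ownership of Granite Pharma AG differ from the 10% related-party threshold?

By spousal attribution (R3), Noor Novak is treated as also owning Paula Novak's interest in Slate Group plc, giving 66% + 34% = 100%.
By spousal attribution (R3), Noor Novak is treated as also owning Paula Novak's interest in Meridian Services GmbH, giving 63% + 7% = 70%.
Chain via Slate Group plc → Harbor Manufacturing Inc. (R1): 100% × 17% × 61% = 10.37% of Granite Pharma AG.
Chain via Meridian Services GmbH → Stonebridge Trust (R1): 70% × 41% × 16% = 4.592% of Granite Pharma AG.
Aggregating (R2): 10.37% + 4.592% = 14.962%.
14.962% exceeds the 10% threshold by 4.962 percentage points.

4.962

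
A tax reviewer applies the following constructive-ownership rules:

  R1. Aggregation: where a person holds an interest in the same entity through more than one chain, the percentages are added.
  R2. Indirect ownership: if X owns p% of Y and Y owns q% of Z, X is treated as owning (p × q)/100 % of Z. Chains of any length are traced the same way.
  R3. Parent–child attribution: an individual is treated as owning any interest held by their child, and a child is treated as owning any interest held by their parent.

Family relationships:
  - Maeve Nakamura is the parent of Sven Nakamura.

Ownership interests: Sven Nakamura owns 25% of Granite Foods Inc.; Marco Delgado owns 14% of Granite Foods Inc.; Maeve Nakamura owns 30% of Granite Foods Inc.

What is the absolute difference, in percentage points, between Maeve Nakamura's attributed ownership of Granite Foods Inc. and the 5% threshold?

50

By parent–child attribution (R3), Maeve Nakamura is treated as also owning Sven Nakamura's interest in Granite Foods Inc, giving 30% + 25% = 55%.
Direct interest in Granite Foods Inc: 55%.
55% exceeds the 5% threshold by 50 percentage points.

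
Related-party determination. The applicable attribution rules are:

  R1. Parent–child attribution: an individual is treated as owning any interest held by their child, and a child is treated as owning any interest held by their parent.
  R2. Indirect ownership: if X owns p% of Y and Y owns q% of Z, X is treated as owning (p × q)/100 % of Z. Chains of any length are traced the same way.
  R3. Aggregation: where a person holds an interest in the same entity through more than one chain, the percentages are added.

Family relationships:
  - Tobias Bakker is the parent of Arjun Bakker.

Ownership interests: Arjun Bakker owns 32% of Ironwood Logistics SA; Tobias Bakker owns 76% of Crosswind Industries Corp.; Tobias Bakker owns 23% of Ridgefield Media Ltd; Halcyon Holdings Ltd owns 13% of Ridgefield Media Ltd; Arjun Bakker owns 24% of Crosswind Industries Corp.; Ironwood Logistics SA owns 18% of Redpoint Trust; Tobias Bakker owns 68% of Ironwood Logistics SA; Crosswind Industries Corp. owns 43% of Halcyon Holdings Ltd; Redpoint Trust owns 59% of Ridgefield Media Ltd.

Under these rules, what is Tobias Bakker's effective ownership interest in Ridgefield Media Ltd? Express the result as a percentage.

39.21%

By parent–child attribution (R1), Tobias Bakker is treated as also owning Arjun Bakker's interest in Ironwood Logistics SA, giving 68% + 32% = 100%.
By parent–child attribution (R1), Tobias Bakker is treated as also owning Arjun Bakker's interest in Crosswind Industries Corp, giving 76% + 24% = 100%.
Chain via Ironwood Logistics SA → Redpoint Trust (R2): 100% × 18% × 59% = 10.62% of Ridgefield Media Ltd.
Chain via Crosswind Industries Corp. → Halcyon Holdings Ltd (R2): 100% × 43% × 13% = 5.59% of Ridgefield Media Ltd.
Direct interest in Ridgefield Media Ltd: 23%.
Aggregating (R3): 10.62% + 5.59% + 23% = 39.21%.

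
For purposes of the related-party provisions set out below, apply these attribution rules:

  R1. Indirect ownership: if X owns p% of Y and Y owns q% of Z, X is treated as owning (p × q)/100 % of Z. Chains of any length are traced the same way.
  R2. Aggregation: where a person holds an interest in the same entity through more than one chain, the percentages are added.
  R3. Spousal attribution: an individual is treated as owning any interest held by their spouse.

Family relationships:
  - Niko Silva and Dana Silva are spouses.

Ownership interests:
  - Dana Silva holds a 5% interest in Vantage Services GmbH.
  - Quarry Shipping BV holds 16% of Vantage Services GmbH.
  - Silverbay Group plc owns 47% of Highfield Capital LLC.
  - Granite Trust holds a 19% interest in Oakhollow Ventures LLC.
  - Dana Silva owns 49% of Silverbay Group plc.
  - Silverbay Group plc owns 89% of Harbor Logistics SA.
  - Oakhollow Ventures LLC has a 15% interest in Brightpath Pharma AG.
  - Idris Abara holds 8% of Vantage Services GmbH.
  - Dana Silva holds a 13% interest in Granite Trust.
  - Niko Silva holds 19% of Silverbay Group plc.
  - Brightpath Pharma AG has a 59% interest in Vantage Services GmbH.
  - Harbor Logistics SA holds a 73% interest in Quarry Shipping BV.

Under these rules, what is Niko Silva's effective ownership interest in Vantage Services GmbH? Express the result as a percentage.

By spousal attribution (R3), Niko Silva is treated as also owning Dana Silva's interest in Silverbay Group plc, giving 19% + 49% = 68%.
By spousal attribution (R3), Niko Silva is treated as owning Dana Silva's 13% interest in Granite Trust.
By spousal attribution (R3), Niko Silva is treated as owning Dana Silva's 5% interest in Vantage Services GmbH.
Chain via Silverbay Group plc → Harbor Logistics SA → Quarry Shipping BV (R1): 68% × 89% × 73% × 16% = 7.068736% of Vantage Services GmbH.
Chain via Granite Trust → Oakhollow Ventures LLC → Brightpath Pharma AG (R1): 13% × 19% × 15% × 59% = 0.218595% of Vantage Services GmbH.
Direct interest in Vantage Services GmbH: 5%.
Aggregating (R2): 7.068736% + 0.218595% + 5% = 12.287331%.

12.287331%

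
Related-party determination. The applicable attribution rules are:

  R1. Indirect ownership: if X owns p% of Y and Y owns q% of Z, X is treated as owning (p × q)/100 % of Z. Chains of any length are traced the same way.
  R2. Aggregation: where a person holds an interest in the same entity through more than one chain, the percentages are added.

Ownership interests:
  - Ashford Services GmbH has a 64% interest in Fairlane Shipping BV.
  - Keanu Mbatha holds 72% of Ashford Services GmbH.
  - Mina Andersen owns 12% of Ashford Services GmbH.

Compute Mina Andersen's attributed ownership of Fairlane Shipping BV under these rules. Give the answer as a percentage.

7.68%

Chain via Ashford Services GmbH (R1): 12% × 64% = 7.68% of Fairlane Shipping BV.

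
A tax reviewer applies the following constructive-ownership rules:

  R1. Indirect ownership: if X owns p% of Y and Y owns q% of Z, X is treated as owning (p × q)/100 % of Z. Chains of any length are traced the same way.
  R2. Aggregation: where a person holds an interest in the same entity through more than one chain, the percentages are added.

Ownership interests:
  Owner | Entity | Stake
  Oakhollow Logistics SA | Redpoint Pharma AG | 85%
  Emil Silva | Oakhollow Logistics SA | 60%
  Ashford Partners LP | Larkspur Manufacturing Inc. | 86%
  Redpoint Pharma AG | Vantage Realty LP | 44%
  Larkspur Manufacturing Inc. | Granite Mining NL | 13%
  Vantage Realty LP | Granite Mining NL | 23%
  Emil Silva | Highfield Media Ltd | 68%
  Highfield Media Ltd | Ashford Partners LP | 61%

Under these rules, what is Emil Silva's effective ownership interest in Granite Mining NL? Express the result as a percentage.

9.798664%

Chain via Oakhollow Logistics SA → Redpoint Pharma AG → Vantage Realty LP (R1): 60% × 85% × 44% × 23% = 5.1612% of Granite Mining NL.
Chain via Highfield Media Ltd → Ashford Partners LP → Larkspur Manufacturing Inc. (R1): 68% × 61% × 86% × 13% = 4.637464% of Granite Mining NL.
Aggregating (R2): 5.1612% + 4.637464% = 9.798664%.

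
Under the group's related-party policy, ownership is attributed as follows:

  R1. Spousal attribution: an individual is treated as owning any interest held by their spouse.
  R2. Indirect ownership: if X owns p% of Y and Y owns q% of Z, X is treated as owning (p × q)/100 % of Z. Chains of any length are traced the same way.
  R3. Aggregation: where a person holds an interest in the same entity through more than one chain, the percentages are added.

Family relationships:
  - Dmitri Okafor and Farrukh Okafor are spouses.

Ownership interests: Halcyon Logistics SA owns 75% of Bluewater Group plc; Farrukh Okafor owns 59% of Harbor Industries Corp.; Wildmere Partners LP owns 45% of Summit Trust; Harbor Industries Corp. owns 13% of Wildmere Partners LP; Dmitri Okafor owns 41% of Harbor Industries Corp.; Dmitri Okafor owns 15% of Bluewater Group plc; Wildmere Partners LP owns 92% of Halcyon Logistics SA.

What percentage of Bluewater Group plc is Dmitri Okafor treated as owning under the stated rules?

By spousal attribution (R1), Dmitri Okafor is treated as also owning Farrukh Okafor's interest in Harbor Industries Corp, giving 41% + 59% = 100%.
Chain via Harbor Industries Corp. → Wildmere Partners LP → Halcyon Logistics SA (R2): 100% × 13% × 92% × 75% = 8.97% of Bluewater Group plc.
Direct interest in Bluewater Group plc: 15%.
Aggregating (R3): 8.97% + 15% = 23.97%.

23.97%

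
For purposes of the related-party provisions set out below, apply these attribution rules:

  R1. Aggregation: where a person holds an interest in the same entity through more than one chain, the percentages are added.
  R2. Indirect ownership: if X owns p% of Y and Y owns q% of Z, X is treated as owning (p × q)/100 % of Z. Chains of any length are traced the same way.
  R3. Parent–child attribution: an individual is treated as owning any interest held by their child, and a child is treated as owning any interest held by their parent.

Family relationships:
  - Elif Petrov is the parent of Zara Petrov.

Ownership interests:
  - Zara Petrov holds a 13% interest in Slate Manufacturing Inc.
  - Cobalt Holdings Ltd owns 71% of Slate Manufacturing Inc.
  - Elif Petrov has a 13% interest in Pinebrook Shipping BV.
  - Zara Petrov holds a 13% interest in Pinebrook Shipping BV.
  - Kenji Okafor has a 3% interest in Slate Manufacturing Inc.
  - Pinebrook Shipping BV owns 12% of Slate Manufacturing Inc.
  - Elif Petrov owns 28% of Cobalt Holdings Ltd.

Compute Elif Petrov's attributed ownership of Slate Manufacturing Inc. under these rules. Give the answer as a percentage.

By parent–child attribution (R3), Elif Petrov is treated as also owning Zara Petrov's interest in Pinebrook Shipping BV, giving 13% + 13% = 26%.
By parent–child attribution (R3), Elif Petrov is treated as owning Zara Petrov's 13% interest in Slate Manufacturing Inc.
Chain via Cobalt Holdings Ltd (R2): 28% × 71% = 19.88% of Slate Manufacturing Inc.
Chain via Pinebrook Shipping BV (R2): 26% × 12% = 3.12% of Slate Manufacturing Inc.
Direct interest in Slate Manufacturing Inc: 13%.
Aggregating (R1): 19.88% + 3.12% + 13% = 36%.

36%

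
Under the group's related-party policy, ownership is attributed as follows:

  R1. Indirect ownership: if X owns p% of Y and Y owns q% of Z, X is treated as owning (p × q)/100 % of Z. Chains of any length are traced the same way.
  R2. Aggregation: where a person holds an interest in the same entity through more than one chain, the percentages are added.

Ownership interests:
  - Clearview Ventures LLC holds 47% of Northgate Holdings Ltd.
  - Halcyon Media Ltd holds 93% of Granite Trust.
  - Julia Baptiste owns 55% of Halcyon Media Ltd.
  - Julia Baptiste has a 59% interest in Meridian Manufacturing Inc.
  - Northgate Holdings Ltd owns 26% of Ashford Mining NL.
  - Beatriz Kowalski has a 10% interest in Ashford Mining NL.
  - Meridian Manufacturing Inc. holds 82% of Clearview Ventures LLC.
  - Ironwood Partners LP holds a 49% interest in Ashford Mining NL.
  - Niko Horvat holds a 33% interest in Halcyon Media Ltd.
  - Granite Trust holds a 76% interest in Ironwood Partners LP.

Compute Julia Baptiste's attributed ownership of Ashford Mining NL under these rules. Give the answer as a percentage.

24.960296%

Chain via Halcyon Media Ltd → Granite Trust → Ironwood Partners LP (R1): 55% × 93% × 76% × 49% = 19.04826% of Ashford Mining NL.
Chain via Meridian Manufacturing Inc. → Clearview Ventures LLC → Northgate Holdings Ltd (R1): 59% × 82% × 47% × 26% = 5.912036% of Ashford Mining NL.
Aggregating (R2): 19.04826% + 5.912036% = 24.960296%.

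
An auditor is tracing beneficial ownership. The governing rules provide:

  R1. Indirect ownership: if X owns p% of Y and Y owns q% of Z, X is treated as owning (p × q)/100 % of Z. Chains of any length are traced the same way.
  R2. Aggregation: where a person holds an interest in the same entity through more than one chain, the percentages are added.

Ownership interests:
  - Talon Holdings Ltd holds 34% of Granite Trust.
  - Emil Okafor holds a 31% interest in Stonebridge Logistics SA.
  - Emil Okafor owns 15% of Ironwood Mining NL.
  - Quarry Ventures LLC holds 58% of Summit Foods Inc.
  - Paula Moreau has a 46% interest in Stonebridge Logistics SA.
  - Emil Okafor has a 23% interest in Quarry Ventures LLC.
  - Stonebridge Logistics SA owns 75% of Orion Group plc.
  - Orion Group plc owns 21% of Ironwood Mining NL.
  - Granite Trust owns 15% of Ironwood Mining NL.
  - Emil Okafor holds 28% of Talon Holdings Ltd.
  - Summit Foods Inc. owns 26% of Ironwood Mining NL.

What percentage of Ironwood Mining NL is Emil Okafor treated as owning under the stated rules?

Chain via Stonebridge Logistics SA → Orion Group plc (R1): 31% × 75% × 21% = 4.8825% of Ironwood Mining NL.
Chain via Quarry Ventures LLC → Summit Foods Inc. (R1): 23% × 58% × 26% = 3.4684% of Ironwood Mining NL.
Chain via Talon Holdings Ltd → Granite Trust (R1): 28% × 34% × 15% = 1.428% of Ironwood Mining NL.
Direct interest in Ironwood Mining NL: 15%.
Aggregating (R2): 4.8825% + 3.4684% + 1.428% + 15% = 24.7789%.

24.7789%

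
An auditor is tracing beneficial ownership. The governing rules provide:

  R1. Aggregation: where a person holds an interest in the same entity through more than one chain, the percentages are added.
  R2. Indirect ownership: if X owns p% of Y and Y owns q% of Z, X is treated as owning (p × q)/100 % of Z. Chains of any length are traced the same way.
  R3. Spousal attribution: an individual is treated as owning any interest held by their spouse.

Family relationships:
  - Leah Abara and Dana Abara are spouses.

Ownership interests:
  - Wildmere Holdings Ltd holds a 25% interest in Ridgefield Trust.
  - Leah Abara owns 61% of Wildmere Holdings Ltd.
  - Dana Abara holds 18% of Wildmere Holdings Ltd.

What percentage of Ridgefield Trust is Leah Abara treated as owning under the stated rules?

19.75%

By spousal attribution (R3), Leah Abara is treated as also owning Dana Abara's interest in Wildmere Holdings Ltd, giving 61% + 18% = 79%.
Chain via Wildmere Holdings Ltd (R2): 79% × 25% = 19.75% of Ridgefield Trust.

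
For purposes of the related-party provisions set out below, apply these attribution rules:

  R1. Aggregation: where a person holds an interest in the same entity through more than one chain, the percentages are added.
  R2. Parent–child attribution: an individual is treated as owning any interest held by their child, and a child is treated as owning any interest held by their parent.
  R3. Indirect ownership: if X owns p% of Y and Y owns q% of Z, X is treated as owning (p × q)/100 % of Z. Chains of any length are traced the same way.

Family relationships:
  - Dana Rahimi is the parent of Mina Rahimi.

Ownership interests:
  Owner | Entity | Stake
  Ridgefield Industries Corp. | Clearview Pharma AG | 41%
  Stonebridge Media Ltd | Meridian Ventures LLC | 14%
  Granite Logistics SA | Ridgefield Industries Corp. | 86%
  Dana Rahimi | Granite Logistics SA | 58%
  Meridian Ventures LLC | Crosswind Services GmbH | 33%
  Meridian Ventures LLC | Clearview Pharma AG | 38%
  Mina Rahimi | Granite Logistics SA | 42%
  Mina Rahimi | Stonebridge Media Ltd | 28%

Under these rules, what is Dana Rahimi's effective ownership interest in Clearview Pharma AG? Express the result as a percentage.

36.7496%

By parent–child attribution (R2), Dana Rahimi is treated as also owning Mina Rahimi's interest in Granite Logistics SA, giving 58% + 42% = 100%.
By parent–child attribution (R2), Dana Rahimi is treated as owning Mina Rahimi's 28% interest in Stonebridge Media Ltd.
Chain via Granite Logistics SA → Ridgefield Industries Corp. (R3): 100% × 86% × 41% = 35.26% of Clearview Pharma AG.
Chain via Stonebridge Media Ltd → Meridian Ventures LLC (R3): 28% × 14% × 38% = 1.4896% of Clearview Pharma AG.
Aggregating (R1): 35.26% + 1.4896% = 36.7496%.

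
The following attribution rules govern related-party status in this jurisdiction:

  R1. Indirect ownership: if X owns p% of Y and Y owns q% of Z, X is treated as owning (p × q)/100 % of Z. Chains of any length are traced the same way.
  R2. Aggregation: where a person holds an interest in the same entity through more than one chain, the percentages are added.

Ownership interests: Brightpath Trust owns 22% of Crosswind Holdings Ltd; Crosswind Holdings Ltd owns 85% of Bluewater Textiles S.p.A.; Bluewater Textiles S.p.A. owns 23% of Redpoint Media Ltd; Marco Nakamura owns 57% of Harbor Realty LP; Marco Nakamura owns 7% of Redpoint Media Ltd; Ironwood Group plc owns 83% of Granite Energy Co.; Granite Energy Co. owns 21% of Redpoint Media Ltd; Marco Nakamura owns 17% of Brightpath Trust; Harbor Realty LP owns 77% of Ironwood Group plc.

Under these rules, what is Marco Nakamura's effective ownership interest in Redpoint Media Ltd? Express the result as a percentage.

15.381197%

Chain via Brightpath Trust → Crosswind Holdings Ltd → Bluewater Textiles S.p.A. (R1): 17% × 22% × 85% × 23% = 0.73117% of Redpoint Media Ltd.
Chain via Harbor Realty LP → Ironwood Group plc → Granite Energy Co. (R1): 57% × 77% × 83% × 21% = 7.650027% of Redpoint Media Ltd.
Direct interest in Redpoint Media Ltd: 7%.
Aggregating (R2): 0.73117% + 7.650027% + 7% = 15.381197%.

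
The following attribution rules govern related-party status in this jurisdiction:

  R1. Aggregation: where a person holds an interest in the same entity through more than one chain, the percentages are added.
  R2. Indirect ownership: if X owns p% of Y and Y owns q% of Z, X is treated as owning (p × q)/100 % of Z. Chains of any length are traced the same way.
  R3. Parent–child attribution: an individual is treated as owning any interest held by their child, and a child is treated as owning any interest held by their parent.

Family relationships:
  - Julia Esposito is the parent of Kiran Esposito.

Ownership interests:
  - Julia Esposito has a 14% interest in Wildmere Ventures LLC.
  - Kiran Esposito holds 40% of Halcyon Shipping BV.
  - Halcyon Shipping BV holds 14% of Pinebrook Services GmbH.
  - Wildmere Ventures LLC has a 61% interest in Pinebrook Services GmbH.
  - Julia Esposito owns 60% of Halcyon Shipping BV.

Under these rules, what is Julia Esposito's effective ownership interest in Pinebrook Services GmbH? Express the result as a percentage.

By parent–child attribution (R3), Julia Esposito is treated as also owning Kiran Esposito's interest in Halcyon Shipping BV, giving 60% + 40% = 100%.
Chain via Halcyon Shipping BV (R2): 100% × 14% = 14% of Pinebrook Services GmbH.
Chain via Wildmere Ventures LLC (R2): 14% × 61% = 8.54% of Pinebrook Services GmbH.
Aggregating (R1): 14% + 8.54% = 22.54%.

22.54%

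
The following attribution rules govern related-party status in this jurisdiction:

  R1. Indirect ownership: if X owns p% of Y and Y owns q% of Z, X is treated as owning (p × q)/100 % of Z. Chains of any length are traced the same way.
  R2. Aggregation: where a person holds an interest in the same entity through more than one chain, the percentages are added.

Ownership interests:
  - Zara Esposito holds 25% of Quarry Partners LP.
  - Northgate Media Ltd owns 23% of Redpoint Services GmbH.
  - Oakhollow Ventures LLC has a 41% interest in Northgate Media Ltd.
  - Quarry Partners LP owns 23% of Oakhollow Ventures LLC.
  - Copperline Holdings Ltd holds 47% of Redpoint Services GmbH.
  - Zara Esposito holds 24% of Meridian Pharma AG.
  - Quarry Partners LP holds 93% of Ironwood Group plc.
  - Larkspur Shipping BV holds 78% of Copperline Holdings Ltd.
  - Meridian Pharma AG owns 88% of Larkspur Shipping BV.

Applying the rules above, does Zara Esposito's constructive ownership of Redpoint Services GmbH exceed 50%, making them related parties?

Chain via Quarry Partners LP → Oakhollow Ventures LLC → Northgate Media Ltd (R1): 25% × 23% × 41% × 23% = 0.542225% of Redpoint Services GmbH.
Chain via Meridian Pharma AG → Larkspur Shipping BV → Copperline Holdings Ltd (R1): 24% × 88% × 78% × 47% = 7.742592% of Redpoint Services GmbH.
Aggregating (R2): 0.542225% + 7.742592% = 8.284817%.
8.284817% does not exceed the 50% threshold, so Zara is not a related party to Redpoint Services GmbH.

No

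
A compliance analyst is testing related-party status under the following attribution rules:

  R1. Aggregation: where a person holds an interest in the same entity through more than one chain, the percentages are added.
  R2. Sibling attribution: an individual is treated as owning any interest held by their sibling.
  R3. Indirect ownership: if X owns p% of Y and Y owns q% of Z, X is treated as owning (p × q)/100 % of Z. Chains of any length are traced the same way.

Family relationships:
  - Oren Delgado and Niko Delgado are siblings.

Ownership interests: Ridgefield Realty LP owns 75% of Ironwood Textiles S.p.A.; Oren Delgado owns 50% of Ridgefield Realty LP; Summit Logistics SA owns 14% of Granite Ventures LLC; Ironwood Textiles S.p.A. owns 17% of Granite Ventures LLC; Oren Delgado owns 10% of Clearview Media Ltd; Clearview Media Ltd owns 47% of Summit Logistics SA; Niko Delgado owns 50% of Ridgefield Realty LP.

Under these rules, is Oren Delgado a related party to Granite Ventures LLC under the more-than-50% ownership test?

By sibling attribution (R2), Oren Delgado is treated as also owning Niko Delgado's interest in Ridgefield Realty LP, giving 50% + 50% = 100%.
Chain via Clearview Media Ltd → Summit Logistics SA (R3): 10% × 47% × 14% = 0.658% of Granite Ventures LLC.
Chain via Ridgefield Realty LP → Ironwood Textiles S.p.A. (R3): 100% × 75% × 17% = 12.75% of Granite Ventures LLC.
Aggregating (R1): 0.658% + 12.75% = 13.408%.
13.408% does not exceed the 50% threshold, so Oren is not a related party to Granite Ventures LLC.

No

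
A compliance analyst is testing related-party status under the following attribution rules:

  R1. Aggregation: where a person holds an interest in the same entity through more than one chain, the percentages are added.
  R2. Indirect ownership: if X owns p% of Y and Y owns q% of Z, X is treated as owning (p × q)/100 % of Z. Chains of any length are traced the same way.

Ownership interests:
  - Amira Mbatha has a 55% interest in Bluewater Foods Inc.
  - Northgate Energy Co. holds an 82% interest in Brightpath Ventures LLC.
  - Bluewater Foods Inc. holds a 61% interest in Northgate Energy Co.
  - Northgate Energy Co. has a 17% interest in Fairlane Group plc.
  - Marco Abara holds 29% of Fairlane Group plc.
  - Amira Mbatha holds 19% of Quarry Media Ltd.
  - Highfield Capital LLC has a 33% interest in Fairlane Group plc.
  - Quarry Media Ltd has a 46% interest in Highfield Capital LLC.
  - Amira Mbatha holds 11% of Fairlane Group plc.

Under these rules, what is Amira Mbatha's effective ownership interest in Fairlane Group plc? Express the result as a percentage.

Chain via Bluewater Foods Inc. → Northgate Energy Co. (R2): 55% × 61% × 17% = 5.7035% of Fairlane Group plc.
Chain via Quarry Media Ltd → Highfield Capital LLC (R2): 19% × 46% × 33% = 2.8842% of Fairlane Group plc.
Direct interest in Fairlane Group plc: 11%.
Aggregating (R1): 5.7035% + 2.8842% + 11% = 19.5877%.

19.5877%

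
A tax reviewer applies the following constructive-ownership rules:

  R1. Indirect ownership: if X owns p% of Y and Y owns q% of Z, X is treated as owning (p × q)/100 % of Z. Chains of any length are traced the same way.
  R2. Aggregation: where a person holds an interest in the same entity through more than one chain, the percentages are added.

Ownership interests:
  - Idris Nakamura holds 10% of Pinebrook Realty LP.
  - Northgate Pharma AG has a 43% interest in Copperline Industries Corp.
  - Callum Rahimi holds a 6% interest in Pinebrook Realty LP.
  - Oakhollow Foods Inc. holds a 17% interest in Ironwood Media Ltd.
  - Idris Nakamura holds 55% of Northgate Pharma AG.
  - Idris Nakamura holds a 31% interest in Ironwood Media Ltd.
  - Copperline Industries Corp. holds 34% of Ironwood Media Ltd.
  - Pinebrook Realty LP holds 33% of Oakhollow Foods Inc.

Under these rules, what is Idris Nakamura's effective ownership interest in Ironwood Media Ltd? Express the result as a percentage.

Chain via Pinebrook Realty LP → Oakhollow Foods Inc. (R1): 10% × 33% × 17% = 0.561% of Ironwood Media Ltd.
Chain via Northgate Pharma AG → Copperline Industries Corp. (R1): 55% × 43% × 34% = 8.041% of Ironwood Media Ltd.
Direct interest in Ironwood Media Ltd: 31%.
Aggregating (R2): 0.561% + 8.041% + 31% = 39.602%.

39.602%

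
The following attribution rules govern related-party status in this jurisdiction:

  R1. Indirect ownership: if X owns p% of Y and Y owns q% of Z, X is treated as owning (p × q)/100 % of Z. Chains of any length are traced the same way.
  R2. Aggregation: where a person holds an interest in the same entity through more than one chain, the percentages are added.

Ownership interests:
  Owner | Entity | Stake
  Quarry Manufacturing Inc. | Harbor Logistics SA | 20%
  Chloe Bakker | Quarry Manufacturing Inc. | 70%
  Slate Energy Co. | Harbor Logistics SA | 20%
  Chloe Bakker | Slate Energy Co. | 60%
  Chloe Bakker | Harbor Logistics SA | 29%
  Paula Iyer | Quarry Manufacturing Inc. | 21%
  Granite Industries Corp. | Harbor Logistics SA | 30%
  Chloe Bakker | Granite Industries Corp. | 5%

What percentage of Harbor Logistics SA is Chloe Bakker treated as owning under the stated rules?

Chain via Granite Industries Corp. (R1): 5% × 30% = 1.5% of Harbor Logistics SA.
Chain via Slate Energy Co. (R1): 60% × 20% = 12% of Harbor Logistics SA.
Chain via Quarry Manufacturing Inc. (R1): 70% × 20% = 14% of Harbor Logistics SA.
Direct interest in Harbor Logistics SA: 29%.
Aggregating (R2): 1.5% + 12% + 14% + 29% = 56.5%.

56.5%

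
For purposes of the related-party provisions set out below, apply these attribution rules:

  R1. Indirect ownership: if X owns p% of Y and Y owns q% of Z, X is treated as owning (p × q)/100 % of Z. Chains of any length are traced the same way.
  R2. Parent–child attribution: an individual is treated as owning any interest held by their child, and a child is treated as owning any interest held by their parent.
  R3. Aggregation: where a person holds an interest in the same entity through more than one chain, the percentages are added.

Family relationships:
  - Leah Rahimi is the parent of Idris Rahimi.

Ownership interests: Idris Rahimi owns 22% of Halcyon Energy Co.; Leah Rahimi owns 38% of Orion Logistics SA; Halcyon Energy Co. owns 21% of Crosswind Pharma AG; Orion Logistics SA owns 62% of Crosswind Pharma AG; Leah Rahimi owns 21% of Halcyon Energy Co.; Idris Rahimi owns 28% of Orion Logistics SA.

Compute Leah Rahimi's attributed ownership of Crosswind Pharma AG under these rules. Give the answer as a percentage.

49.95%

By parent–child attribution (R2), Leah Rahimi is treated as also owning Idris Rahimi's interest in Halcyon Energy Co, giving 21% + 22% = 43%.
By parent–child attribution (R2), Leah Rahimi is treated as also owning Idris Rahimi's interest in Orion Logistics SA, giving 38% + 28% = 66%.
Chain via Halcyon Energy Co. (R1): 43% × 21% = 9.03% of Crosswind Pharma AG.
Chain via Orion Logistics SA (R1): 66% × 62% = 40.92% of Crosswind Pharma AG.
Aggregating (R3): 9.03% + 40.92% = 49.95%.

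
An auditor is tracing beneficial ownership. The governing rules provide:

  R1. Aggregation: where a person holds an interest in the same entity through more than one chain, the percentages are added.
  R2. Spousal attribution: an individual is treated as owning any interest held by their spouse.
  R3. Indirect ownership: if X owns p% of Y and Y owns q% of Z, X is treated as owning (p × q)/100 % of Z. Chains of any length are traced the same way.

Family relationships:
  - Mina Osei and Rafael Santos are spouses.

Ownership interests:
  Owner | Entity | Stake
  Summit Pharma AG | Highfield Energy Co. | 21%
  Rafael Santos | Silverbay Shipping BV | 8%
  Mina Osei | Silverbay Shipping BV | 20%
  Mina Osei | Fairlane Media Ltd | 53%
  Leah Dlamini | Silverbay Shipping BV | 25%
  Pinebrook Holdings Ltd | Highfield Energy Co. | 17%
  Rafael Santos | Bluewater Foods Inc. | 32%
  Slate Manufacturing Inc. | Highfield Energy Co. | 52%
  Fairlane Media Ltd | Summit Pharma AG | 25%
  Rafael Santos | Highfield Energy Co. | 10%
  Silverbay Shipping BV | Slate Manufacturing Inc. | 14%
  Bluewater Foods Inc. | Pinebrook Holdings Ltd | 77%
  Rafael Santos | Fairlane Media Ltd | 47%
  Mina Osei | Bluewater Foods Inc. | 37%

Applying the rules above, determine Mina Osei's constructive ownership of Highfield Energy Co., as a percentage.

By spousal attribution (R2), Mina Osei is treated as also owning Rafael Santos's interest in Fairlane Media Ltd, giving 53% + 47% = 100%.
By spousal attribution (R2), Mina Osei is treated as also owning Rafael Santos's interest in Silverbay Shipping BV, giving 20% + 8% = 28%.
By spousal attribution (R2), Mina Osei is treated as also owning Rafael Santos's interest in Bluewater Foods Inc, giving 37% + 32% = 69%.
By spousal attribution (R2), Mina Osei is treated as owning Rafael Santos's 10% interest in Highfield Energy Co.
Chain via Fairlane Media Ltd → Summit Pharma AG (R3): 100% × 25% × 21% = 5.25% of Highfield Energy Co.
Chain via Silverbay Shipping BV → Slate Manufacturing Inc. (R3): 28% × 14% × 52% = 2.0384% of Highfield Energy Co.
Chain via Bluewater Foods Inc. → Pinebrook Holdings Ltd (R3): 69% × 77% × 17% = 9.0321% of Highfield Energy Co.
Direct interest in Highfield Energy Co: 10%.
Aggregating (R1): 5.25% + 2.0384% + 9.0321% + 10% = 26.3205%.

26.3205%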